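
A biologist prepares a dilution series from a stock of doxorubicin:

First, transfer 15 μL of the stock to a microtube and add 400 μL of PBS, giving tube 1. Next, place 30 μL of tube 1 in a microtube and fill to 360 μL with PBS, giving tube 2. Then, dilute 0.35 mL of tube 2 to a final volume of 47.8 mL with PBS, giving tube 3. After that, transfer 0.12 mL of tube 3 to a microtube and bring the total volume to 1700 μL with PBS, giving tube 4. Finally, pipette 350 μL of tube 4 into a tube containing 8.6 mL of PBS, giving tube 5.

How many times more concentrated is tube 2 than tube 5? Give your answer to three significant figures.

4.95 × 10^4

Step 1: 15 μL + 400 μL = 415 μL total → factor 415/15 = 27.667
Step 2: 30 μL brought to 360 μL → factor 360/30 = 12
Step 3: 0.35 mL brought to 47.8 mL → factor 47.8/0.35 = 136.57
Step 4: 0.12 mL brought to 1700 μL → factor 1.7/0.12 = 14.167
Step 5: 350 μL + 8.6 mL = 8950 μL total → factor 8950/350 = 25.571
Dilution factor to tube 2 = 332; to tube 5 = 1.6426 × 10^7
[tube 2]/[tube 5] = (factor to tube 5)/(factor to tube 2) = 1.6426 × 10^7/332 = 4.95 × 10^4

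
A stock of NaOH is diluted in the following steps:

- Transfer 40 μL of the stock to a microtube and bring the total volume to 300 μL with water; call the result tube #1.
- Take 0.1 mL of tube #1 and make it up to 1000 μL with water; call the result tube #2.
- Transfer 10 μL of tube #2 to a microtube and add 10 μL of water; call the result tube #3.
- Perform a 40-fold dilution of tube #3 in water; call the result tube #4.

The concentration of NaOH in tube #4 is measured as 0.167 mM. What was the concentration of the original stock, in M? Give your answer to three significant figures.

1.00 M

Step 1: 40 μL brought to 300 μL → factor 300/40 = 7.5
Step 2: 0.1 mL brought to 1000 μL → factor 1/0.1 = 10
Step 3: 10 μL + 10 μL = 20 μL total → factor 20/10 = 2
Step 4: 40-fold → factor 40
Overall dilution factor = 7.5 × 10 × 2 × 40 = 6000
Stock = 0.167 mM × 6000 = 1002 mM = 1.00 M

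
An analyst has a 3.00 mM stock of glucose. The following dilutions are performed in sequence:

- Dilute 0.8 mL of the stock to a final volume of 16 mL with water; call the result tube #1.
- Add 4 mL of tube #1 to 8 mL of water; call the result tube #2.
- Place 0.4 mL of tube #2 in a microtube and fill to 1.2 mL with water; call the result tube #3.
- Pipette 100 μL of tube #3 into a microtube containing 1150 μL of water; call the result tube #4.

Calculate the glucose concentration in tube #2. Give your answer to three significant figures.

Step 1: 0.8 mL brought to 16 mL → factor 16/0.8 = 20
Step 2: 4 mL + 8 mL = 12 mL total → factor 12/4 = 3
Dilution factor through tube #2 = 20 × 3 = 60
[tube #2] = 3.00 mM / 60 = 0.0500 mM

0.0500 mM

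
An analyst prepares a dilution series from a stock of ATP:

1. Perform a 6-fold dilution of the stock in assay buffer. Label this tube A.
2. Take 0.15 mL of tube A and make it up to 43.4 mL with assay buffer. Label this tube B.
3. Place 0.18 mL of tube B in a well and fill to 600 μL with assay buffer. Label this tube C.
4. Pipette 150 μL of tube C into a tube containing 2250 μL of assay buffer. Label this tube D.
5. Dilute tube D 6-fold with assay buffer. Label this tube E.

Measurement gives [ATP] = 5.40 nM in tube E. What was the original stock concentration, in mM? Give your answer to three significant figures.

3.00 mM

Step 1: 6-fold → factor 6
Step 2: 0.15 mL brought to 43.4 mL → factor 43.4/0.15 = 289.33
Step 3: 0.18 mL brought to 600 μL → factor 0.6/0.18 = 3.3333
Step 4: 150 μL + 2250 μL = 2400 μL total → factor 2400/150 = 16
Step 5: 6-fold → factor 6
Overall dilution factor = 6 × 289.33 × 3.3333 × 16 × 6 = 5.5552 × 10^5
Stock = 5.40 nM × 5.5552 × 10^5 = 3.000 × 10^6 nM = 3.00 mM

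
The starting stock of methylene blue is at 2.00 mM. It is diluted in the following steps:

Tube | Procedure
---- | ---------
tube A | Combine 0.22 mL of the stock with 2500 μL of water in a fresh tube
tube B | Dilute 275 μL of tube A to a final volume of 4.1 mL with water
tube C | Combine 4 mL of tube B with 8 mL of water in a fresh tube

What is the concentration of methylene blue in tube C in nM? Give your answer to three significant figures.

3.62 × 10^3 nM

Step 1: 0.22 mL + 2500 μL = 2.72 mL total → factor 2.72/0.22 = 12.364
Step 2: 275 μL brought to 4.1 mL → factor 4100/275 = 14.909
Step 3: 4 mL + 8 mL = 12 mL total → factor 12/4 = 3
Overall dilution factor = 12.364 × 14.909 × 3 = 552.99
Final = 2.00 mM / 552.99 = 0.003617 mM = 3.62 × 10^3 nM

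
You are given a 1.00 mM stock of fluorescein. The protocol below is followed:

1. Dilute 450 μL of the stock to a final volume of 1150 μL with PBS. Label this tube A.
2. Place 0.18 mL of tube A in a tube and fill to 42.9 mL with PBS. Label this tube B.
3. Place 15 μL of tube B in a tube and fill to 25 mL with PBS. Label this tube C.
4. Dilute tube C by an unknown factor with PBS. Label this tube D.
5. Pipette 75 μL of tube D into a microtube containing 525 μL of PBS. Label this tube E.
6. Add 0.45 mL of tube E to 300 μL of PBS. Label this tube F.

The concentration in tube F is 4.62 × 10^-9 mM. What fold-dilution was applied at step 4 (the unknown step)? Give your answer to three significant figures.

Step 1: 450 μL brought to 1150 μL → factor 1150/450 = 2.5556
Step 2: 0.18 mL brought to 42.9 mL → factor 42.9/0.18 = 238.33
Step 3: 15 μL brought to 25 mL → factor 25000/15 = 1666.7
Step 4: unknown factor x
Step 5: 75 μL + 525 μL = 600 μL total → factor 600/75 = 8
Step 6: 0.45 mL + 300 μL = 0.75 mL total → factor 0.75/0.45 = 1.6667
Product of known-step factors = 1.3535 × 10^7
Overall factor = 1.00 mM / (4.62 × 10^-9 mM) = 2.1645 × 10^8
x = 2.1645 × 10^8 / 1.3535 × 10^7 = 16.0

16.0-fold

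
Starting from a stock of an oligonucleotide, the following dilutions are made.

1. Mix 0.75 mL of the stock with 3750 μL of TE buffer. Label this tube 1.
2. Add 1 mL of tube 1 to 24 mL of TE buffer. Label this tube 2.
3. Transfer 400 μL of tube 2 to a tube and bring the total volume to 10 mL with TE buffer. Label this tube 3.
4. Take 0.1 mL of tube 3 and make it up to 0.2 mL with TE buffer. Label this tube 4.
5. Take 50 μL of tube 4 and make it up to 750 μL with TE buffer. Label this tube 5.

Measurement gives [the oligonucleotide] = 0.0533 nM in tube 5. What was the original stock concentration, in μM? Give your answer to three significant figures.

6.00 μM

Step 1: 0.75 mL + 3750 μL = 4.5 mL total → factor 4.5/0.75 = 6
Step 2: 1 mL + 24 mL = 25 mL total → factor 25/1 = 25
Step 3: 400 μL brought to 10 mL → factor 10000/400 = 25
Step 4: 0.1 mL brought to 0.2 mL → factor 0.2/0.1 = 2
Step 5: 50 μL brought to 750 μL → factor 750/50 = 15
Overall dilution factor = 6 × 25 × 25 × 2 × 15 = 1.125 × 10^5
Stock = 0.0533 nM × 1.125 × 10^5 = 5996 nM = 6.00 μM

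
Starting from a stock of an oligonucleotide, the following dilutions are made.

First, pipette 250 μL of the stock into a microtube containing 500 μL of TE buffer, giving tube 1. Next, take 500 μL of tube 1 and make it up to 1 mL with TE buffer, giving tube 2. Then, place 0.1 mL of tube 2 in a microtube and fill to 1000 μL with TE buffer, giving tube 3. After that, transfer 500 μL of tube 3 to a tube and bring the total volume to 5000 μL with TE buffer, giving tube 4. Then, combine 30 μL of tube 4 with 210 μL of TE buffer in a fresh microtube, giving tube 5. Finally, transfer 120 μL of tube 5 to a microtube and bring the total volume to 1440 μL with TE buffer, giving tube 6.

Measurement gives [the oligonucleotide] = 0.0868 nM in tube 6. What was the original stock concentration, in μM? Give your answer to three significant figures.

5.00 μM

Step 1: 250 μL + 500 μL = 750 μL total → factor 750/250 = 3
Step 2: 500 μL brought to 1 mL → factor 1000/500 = 2
Step 3: 0.1 mL brought to 1000 μL → factor 1/0.1 = 10
Step 4: 500 μL brought to 5000 μL → factor 5000/500 = 10
Step 5: 30 μL + 210 μL = 240 μL total → factor 240/30 = 8
Step 6: 120 μL brought to 1440 μL → factor 1440/120 = 12
Overall dilution factor = 3 × 2 × 10 × 10 × 8 × 12 = 57600
Stock = 0.0868 nM × 57600 = 5000 nM = 5.00 μM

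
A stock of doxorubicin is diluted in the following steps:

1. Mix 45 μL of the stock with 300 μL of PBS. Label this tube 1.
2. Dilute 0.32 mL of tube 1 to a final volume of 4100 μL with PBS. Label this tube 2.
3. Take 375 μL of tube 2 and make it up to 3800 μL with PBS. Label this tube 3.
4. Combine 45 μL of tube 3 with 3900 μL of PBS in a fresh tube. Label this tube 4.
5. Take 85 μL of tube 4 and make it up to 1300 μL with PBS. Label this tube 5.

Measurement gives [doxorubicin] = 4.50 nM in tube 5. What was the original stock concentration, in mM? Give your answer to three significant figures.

Step 1: 45 μL + 300 μL = 345 μL total → factor 345/45 = 7.6667
Step 2: 0.32 mL brought to 4100 μL → factor 4.1/0.32 = 12.812
Step 3: 375 μL brought to 3800 μL → factor 3800/375 = 10.133
Step 4: 45 μL + 3900 μL = 3945 μL total → factor 3945/45 = 87.667
Step 5: 85 μL brought to 1300 μL → factor 1300/85 = 15.294
Overall dilution factor = 7.6667 × 12.812 × 10.133 × 87.667 × 15.294 = 1.3346 × 10^6
Stock = 4.50 nM × 1.3346 × 10^6 = 6.006 × 10^6 nM = 6.01 mM

6.01 mM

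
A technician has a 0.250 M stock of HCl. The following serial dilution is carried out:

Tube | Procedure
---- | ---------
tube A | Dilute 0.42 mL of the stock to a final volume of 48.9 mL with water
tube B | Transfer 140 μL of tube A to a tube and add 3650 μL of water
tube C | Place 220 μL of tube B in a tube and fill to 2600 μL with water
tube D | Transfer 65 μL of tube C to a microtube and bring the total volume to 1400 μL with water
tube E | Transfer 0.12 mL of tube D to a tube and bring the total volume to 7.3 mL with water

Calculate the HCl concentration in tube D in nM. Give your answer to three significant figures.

312 nM

Step 1: 0.42 mL brought to 48.9 mL → factor 48.9/0.42 = 116.43
Step 2: 140 μL + 3650 μL = 3790 μL total → factor 3790/140 = 27.071
Step 3: 220 μL brought to 2600 μL → factor 2600/220 = 11.818
Step 4: 65 μL brought to 1400 μL → factor 1400/65 = 21.538
Dilution factor through tube D = 116.43 × 27.071 × 11.818 × 21.538 = 8.023 × 10^5
[tube D] = 0.250 M / 8.023 × 10^5 = 3.116 × 10^-7 M = 312 nM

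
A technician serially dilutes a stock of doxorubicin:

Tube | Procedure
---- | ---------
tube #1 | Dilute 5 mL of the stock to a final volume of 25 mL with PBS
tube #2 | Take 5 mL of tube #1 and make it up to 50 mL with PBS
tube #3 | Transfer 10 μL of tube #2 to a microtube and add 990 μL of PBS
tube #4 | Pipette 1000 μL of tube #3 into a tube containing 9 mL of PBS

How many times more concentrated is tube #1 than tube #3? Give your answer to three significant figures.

Step 1: 5 mL brought to 25 mL → factor 25/5 = 5
Step 2: 5 mL brought to 50 mL → factor 50/5 = 10
Step 3: 10 μL + 990 μL = 1000 μL total → factor 1000/10 = 100
Dilution factor to tube #1 = 5; to tube #3 = 5000
[tube #1]/[tube #3] = (factor to tube #3)/(factor to tube #1) = 5000/5 = 1.00 × 10^3

1.00 × 10^3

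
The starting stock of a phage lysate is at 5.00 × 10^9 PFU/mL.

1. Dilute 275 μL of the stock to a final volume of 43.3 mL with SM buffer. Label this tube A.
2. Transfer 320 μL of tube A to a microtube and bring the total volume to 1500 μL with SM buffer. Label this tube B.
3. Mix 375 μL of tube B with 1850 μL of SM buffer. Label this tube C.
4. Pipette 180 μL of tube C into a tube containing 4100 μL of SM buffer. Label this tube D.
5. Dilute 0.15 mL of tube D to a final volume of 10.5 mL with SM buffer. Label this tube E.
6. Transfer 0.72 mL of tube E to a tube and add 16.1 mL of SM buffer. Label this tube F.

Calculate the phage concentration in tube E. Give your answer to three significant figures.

Step 1: 275 μL brought to 43.3 mL → factor 43300/275 = 157.45
Step 2: 320 μL brought to 1500 μL → factor 1500/320 = 4.6875
Step 3: 375 μL + 1850 μL = 2225 μL total → factor 2225/375 = 5.9333
Step 4: 180 μL + 4100 μL = 4280 μL total → factor 4280/180 = 23.778
Step 5: 0.15 mL brought to 10.5 mL → factor 10.5/0.15 = 70
Dilution factor through tube E = 157.45 × 4.6875 × 5.9333 × 23.778 × 70 = 7.2889 × 10^6
[tube E] = 5.00 × 10^9 PFU/mL / 7.2889 × 10^6 = 686 PFU/mL

686 PFU/mL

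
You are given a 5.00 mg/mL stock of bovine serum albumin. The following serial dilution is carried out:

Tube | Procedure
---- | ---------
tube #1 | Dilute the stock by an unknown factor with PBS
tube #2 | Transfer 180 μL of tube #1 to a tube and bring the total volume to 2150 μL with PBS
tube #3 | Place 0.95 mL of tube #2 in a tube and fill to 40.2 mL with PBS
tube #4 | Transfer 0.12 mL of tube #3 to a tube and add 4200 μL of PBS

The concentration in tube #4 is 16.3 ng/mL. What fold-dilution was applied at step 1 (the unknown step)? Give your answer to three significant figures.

16.9-fold

Step 1: unknown factor x
Step 2: 180 μL brought to 2150 μL → factor 2150/180 = 11.944
Step 3: 0.95 mL brought to 40.2 mL → factor 40.2/0.95 = 42.316
Step 4: 0.12 mL + 4200 μL = 4.32 mL total → factor 4.32/0.12 = 36
Product of known-step factors = 18196
Overall factor = 5.00 mg/mL / (16.3 ng/mL) = 3.0675 × 10^5
x = 3.0675 × 10^5 / 18196 = 16.9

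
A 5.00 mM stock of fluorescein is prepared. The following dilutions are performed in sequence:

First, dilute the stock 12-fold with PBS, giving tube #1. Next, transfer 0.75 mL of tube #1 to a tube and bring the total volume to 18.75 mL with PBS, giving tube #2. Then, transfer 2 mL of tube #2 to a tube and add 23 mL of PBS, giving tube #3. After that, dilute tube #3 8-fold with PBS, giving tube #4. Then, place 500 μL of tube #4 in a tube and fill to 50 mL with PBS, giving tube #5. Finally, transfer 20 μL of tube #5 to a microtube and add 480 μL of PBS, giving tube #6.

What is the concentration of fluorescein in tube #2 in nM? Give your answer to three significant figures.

Step 1: 12-fold → factor 12
Step 2: 0.75 mL brought to 18.75 mL → factor 18.75/0.75 = 25
Dilution factor through tube #2 = 12 × 25 = 300
[tube #2] = 5.00 mM / 300 = 0.01667 mM = 1.67 × 10^4 nM

1.67 × 10^4 nM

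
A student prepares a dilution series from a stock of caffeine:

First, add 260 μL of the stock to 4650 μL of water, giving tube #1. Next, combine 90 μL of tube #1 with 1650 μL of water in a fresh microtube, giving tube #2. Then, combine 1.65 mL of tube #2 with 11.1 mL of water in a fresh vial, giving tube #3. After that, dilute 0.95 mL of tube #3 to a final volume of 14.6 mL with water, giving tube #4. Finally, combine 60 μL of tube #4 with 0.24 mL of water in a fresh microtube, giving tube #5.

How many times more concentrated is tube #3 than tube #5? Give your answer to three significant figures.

Step 1: 260 μL + 4650 μL = 4910 μL total → factor 4910/260 = 18.885
Step 2: 90 μL + 1650 μL = 1740 μL total → factor 1740/90 = 19.333
Step 3: 1.65 mL + 11.1 mL = 12.75 mL total → factor 12.75/1.65 = 7.7273
Step 4: 0.95 mL brought to 14.6 mL → factor 14.6/0.95 = 15.368
Step 5: 60 μL + 0.24 mL = 300 μL total → factor 300/60 = 5
Dilution factor to tube #3 = 2821.2; to tube #5 = 2.1679 × 10^5
[tube #3]/[tube #5] = (factor to tube #5)/(factor to tube #3) = 2.1679 × 10^5/2821.2 = 76.8

76.8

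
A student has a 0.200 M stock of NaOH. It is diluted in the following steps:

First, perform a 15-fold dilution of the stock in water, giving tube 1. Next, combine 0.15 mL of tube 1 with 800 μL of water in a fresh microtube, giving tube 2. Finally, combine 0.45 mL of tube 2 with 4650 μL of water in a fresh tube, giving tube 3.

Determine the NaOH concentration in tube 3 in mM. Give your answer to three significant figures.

Step 1: 15-fold → factor 15
Step 2: 0.15 mL + 800 μL = 0.95 mL total → factor 0.95/0.15 = 6.3333
Step 3: 0.45 mL + 4650 μL = 5.1 mL total → factor 5.1/0.45 = 11.333
Overall dilution factor = 15 × 6.3333 × 11.333 = 1076.7
Final = 0.200 M / 1076.7 = 0.0001858 M = 0.186 mM

0.186 mM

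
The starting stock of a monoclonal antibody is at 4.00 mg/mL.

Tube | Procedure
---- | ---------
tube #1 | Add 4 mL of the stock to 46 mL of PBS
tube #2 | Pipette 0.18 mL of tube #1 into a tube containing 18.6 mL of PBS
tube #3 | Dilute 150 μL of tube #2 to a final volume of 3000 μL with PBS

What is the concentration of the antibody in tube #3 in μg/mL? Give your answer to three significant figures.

0.153 μg/mL

Step 1: 4 mL + 46 mL = 50 mL total → factor 50/4 = 12.5
Step 2: 0.18 mL + 18.6 mL = 18.78 mL total → factor 18.78/0.18 = 104.33
Step 3: 150 μL brought to 3000 μL → factor 3000/150 = 20
Overall dilution factor = 12.5 × 104.33 × 20 = 26083
Final = 4.00 mg/mL / 26083 = 0.0001534 mg/mL = 0.153 μg/mL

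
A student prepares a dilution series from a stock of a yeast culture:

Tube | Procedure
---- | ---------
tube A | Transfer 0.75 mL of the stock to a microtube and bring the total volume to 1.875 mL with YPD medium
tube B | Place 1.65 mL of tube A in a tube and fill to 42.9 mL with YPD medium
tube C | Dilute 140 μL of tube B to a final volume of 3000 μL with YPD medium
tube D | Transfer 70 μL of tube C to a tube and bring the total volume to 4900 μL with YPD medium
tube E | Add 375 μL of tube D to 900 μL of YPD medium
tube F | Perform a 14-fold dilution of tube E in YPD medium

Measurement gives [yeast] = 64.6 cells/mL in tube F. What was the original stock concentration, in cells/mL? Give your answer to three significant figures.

Step 1: 0.75 mL brought to 1.875 mL → factor 1.875/0.75 = 2.5
Step 2: 1.65 mL brought to 42.9 mL → factor 42.9/1.65 = 26
Step 3: 140 μL brought to 3000 μL → factor 3000/140 = 21.429
Step 4: 70 μL brought to 4900 μL → factor 4900/70 = 70
Step 5: 375 μL + 900 μL = 1275 μL total → factor 1275/375 = 3.4
Step 6: 14-fold → factor 14
Overall dilution factor = 2.5 × 26 × 21.429 × 70 × 3.4 × 14 = 4.641 × 10^6
Stock = 64.6 cells/mL × 4.641 × 10^6 = 3.00 × 10^8 cells/mL

3.00 × 10^8 cells/mL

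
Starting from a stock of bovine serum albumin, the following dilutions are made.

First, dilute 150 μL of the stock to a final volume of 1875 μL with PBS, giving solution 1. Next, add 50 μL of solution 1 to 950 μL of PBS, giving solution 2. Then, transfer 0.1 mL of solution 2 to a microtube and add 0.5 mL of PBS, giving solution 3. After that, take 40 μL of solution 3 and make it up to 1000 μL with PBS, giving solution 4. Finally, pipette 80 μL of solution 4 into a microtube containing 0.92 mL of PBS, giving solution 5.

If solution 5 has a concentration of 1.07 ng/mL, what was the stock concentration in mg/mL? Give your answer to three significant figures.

0.502 mg/mL

Step 1: 150 μL brought to 1875 μL → factor 1875/150 = 12.5
Step 2: 50 μL + 950 μL = 1000 μL total → factor 1000/50 = 20
Step 3: 0.1 mL + 0.5 mL = 0.6 mL total → factor 0.6/0.1 = 6
Step 4: 40 μL brought to 1000 μL → factor 1000/40 = 25
Step 5: 80 μL + 0.92 mL = 1000 μL total → factor 1000/80 = 12.5
Overall dilution factor = 12.5 × 20 × 6 × 25 × 12.5 = 4.6875 × 10^5
Stock = 1.07 ng/mL × 4.6875 × 10^5 = 5.016 × 10^5 ng/mL = 0.502 mg/mL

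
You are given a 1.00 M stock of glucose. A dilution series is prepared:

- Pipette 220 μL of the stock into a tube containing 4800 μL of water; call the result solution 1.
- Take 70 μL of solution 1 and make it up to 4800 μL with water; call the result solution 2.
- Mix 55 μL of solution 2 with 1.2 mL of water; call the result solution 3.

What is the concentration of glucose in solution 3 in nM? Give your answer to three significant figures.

2.80 × 10^4 nM

Step 1: 220 μL + 4800 μL = 5020 μL total → factor 5020/220 = 22.818
Step 2: 70 μL brought to 4800 μL → factor 4800/70 = 68.571
Step 3: 55 μL + 1.2 mL = 1255 μL total → factor 1255/55 = 22.818
Overall dilution factor = 22.818 × 68.571 × 22.818 = 35703
Final = 1.00 M / 35703 = 2.801 × 10^-5 M = 2.80 × 10^4 nM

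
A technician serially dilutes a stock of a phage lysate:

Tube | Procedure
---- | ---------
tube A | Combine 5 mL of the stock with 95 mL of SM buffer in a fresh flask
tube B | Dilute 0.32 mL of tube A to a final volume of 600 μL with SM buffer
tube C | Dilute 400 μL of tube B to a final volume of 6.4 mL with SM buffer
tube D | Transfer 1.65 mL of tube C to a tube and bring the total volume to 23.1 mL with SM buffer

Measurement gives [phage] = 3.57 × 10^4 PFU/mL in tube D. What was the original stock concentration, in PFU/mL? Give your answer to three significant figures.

3.00 × 10^8 PFU/mL

Step 1: 5 mL + 95 mL = 100 mL total → factor 100/5 = 20
Step 2: 0.32 mL brought to 600 μL → factor 0.6/0.32 = 1.875
Step 3: 400 μL brought to 6.4 mL → factor 6400/400 = 16
Step 4: 1.65 mL brought to 23.1 mL → factor 23.1/1.65 = 14
Overall dilution factor = 20 × 1.875 × 16 × 14 = 8400
Stock = 3.57 × 10^4 PFU/mL × 8400 = 3.00 × 10^8 PFU/mL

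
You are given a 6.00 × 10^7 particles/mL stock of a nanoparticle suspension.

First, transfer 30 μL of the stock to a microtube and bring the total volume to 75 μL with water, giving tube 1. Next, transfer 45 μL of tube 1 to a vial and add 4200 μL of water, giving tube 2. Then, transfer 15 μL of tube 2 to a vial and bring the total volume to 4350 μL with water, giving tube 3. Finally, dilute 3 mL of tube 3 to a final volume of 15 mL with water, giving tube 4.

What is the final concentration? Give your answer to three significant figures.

175 particles/mL

Step 1: 30 μL brought to 75 μL → factor 75/30 = 2.5
Step 2: 45 μL + 4200 μL = 4245 μL total → factor 4245/45 = 94.333
Step 3: 15 μL brought to 4350 μL → factor 4350/15 = 290
Step 4: 3 mL brought to 15 mL → factor 15/3 = 5
Overall dilution factor = 2.5 × 94.333 × 290 × 5 = 3.4196 × 10^5
Final = 6.00 × 10^7 particles/mL / 3.4196 × 10^5 = 175 particles/mL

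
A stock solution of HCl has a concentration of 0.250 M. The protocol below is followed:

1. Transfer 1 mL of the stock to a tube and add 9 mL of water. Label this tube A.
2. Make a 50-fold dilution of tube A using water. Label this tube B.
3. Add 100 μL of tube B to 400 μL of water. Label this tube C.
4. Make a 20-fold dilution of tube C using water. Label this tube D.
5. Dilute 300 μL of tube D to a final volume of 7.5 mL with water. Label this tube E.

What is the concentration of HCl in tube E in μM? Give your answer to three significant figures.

Step 1: 1 mL + 9 mL = 10 mL total → factor 10/1 = 10
Step 2: 50-fold → factor 50
Step 3: 100 μL + 400 μL = 500 μL total → factor 500/100 = 5
Step 4: 20-fold → factor 20
Step 5: 300 μL brought to 7.5 mL → factor 7500/300 = 25
Overall dilution factor = 10 × 50 × 5 × 20 × 25 = 1.25 × 10^6
Final = 0.250 M / 1.25 × 10^6 = 2.000 × 10^-7 M = 0.200 μM

0.200 μM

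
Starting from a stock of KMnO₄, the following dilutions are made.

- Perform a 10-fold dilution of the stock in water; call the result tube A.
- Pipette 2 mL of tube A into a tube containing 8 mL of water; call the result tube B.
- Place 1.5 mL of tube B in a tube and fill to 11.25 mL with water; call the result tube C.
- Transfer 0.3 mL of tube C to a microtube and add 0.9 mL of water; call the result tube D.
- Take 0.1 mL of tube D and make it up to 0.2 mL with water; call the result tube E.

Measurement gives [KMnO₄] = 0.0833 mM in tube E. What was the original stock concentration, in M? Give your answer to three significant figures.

0.250 M

Step 1: 10-fold → factor 10
Step 2: 2 mL + 8 mL = 10 mL total → factor 10/2 = 5
Step 3: 1.5 mL brought to 11.25 mL → factor 11.25/1.5 = 7.5
Step 4: 0.3 mL + 0.9 mL = 1.2 mL total → factor 1.2/0.3 = 4
Step 5: 0.1 mL brought to 0.2 mL → factor 0.2/0.1 = 2
Overall dilution factor = 10 × 5 × 7.5 × 4 × 2 = 3000
Stock = 0.0833 mM × 3000 = 249.9 mM = 0.250 M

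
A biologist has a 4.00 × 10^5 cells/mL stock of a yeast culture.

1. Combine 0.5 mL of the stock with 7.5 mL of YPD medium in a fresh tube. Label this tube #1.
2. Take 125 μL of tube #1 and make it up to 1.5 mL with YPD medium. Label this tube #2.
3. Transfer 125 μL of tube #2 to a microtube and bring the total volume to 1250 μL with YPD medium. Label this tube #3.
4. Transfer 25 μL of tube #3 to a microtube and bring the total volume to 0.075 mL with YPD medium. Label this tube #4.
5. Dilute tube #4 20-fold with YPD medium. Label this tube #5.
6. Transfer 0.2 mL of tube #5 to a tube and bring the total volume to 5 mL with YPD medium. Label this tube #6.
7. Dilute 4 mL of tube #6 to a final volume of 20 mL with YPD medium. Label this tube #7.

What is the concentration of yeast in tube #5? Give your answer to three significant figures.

3.47 cells/mL

Step 1: 0.5 mL + 7.5 mL = 8 mL total → factor 8/0.5 = 16
Step 2: 125 μL brought to 1.5 mL → factor 1500/125 = 12
Step 3: 125 μL brought to 1250 μL → factor 1250/125 = 10
Step 4: 25 μL brought to 0.075 mL → factor 75/25 = 3
Step 5: 20-fold → factor 20
Dilution factor through tube #5 = 16 × 12 × 10 × 3 × 20 = 1.152 × 10^5
[tube #5] = 4.00 × 10^5 cells/mL / 1.152 × 10^5 = 3.47 cells/mL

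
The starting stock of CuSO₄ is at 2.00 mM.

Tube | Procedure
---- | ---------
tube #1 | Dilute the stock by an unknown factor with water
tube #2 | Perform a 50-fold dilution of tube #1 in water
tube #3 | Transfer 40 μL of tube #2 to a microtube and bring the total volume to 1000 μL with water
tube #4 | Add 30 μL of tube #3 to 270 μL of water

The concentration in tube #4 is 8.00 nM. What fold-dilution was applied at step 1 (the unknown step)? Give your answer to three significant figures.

Step 1: unknown factor x
Step 2: 50-fold → factor 50
Step 3: 40 μL brought to 1000 μL → factor 1000/40 = 25
Step 4: 30 μL + 270 μL = 300 μL total → factor 300/30 = 10
Product of known-step factors = 12500
Overall factor = 2.00 mM / (8.00 nM) = 2.5 × 10^5
x = 2.5 × 10^5 / 12500 = 20.0

20.0-fold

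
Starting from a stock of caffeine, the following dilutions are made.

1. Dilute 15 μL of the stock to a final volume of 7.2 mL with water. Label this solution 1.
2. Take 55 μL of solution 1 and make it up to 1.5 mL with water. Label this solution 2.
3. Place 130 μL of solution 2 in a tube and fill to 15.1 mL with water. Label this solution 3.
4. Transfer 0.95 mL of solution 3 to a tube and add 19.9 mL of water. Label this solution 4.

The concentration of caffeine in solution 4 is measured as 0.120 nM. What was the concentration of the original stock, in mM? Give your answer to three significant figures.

4.00 mM

Step 1: 15 μL brought to 7.2 mL → factor 7200/15 = 480
Step 2: 55 μL brought to 1.5 mL → factor 1500/55 = 27.273
Step 3: 130 μL brought to 15.1 mL → factor 15100/130 = 116.15
Step 4: 0.95 mL + 19.9 mL = 20.85 mL total → factor 20.85/0.95 = 21.947
Overall dilution factor = 480 × 27.273 × 116.15 × 21.947 = 3.3372 × 10^7
Stock = 0.120 nM × 3.3372 × 10^7 = 4.005 × 10^6 nM = 4.00 mM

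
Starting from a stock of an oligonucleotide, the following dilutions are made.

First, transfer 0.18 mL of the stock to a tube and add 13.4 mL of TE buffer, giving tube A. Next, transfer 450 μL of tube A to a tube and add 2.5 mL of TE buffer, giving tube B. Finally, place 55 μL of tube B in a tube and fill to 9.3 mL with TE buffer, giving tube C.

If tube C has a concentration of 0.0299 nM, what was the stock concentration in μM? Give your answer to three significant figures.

Step 1: 0.18 mL + 13.4 mL = 13.58 mL total → factor 13.58/0.18 = 75.444
Step 2: 450 μL + 2.5 mL = 2950 μL total → factor 2950/450 = 6.5556
Step 3: 55 μL brought to 9.3 mL → factor 9300/55 = 169.09
Overall dilution factor = 75.444 × 6.5556 × 169.09 = 83629
Stock = 0.0299 nM × 83629 = 2501 nM = 2.50 μM

2.50 μM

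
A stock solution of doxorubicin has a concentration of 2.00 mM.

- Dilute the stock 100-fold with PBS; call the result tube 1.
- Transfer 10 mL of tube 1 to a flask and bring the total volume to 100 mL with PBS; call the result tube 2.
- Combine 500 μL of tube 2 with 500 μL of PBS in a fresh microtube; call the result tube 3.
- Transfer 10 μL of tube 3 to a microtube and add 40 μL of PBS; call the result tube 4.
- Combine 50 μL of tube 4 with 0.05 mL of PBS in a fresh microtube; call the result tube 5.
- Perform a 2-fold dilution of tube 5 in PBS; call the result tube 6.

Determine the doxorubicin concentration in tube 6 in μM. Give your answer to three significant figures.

Step 1: 100-fold → factor 100
Step 2: 10 mL brought to 100 mL → factor 100/10 = 10
Step 3: 500 μL + 500 μL = 1000 μL total → factor 1000/500 = 2
Step 4: 10 μL + 40 μL = 50 μL total → factor 50/10 = 5
Step 5: 50 μL + 0.05 mL = 100 μL total → factor 100/50 = 2
Step 6: 2-fold → factor 2
Overall dilution factor = 100 × 10 × 2 × 5 × 2 × 2 = 40000
Final = 2.00 mM / 40000 = 5.000 × 10^-5 mM = 0.0500 μM

0.0500 μM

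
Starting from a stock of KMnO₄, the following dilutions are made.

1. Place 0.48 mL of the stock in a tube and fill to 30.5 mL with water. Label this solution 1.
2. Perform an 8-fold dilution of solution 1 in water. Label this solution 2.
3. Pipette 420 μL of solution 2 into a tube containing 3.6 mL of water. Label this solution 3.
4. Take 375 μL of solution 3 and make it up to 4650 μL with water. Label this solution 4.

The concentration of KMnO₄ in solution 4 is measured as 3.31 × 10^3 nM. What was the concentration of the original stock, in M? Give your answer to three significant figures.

0.200 M

Step 1: 0.48 mL brought to 30.5 mL → factor 30.5/0.48 = 63.542
Step 2: 8-fold → factor 8
Step 3: 420 μL + 3.6 mL = 4020 μL total → factor 4020/420 = 9.5714
Step 4: 375 μL brought to 4650 μL → factor 4650/375 = 12.4
Overall dilution factor = 63.542 × 8 × 9.5714 × 12.4 = 60332
Stock = 3.31 × 10^3 nM × 60332 = 1.997 × 10^8 nM = 0.200 M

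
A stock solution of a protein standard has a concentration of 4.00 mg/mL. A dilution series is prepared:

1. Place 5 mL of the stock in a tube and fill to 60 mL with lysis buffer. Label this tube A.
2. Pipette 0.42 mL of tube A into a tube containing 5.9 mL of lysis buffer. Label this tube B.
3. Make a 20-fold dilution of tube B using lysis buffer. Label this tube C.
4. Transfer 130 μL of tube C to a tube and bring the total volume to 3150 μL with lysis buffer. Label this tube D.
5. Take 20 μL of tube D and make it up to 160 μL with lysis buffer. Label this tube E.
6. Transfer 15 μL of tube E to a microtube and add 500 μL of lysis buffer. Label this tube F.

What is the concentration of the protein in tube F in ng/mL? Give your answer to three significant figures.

Step 1: 5 mL brought to 60 mL → factor 60/5 = 12
Step 2: 0.42 mL + 5.9 mL = 6.32 mL total → factor 6.32/0.42 = 15.048
Step 3: 20-fold → factor 20
Step 4: 130 μL brought to 3150 μL → factor 3150/130 = 24.231
Step 5: 20 μL brought to 160 μL → factor 160/20 = 8
Step 6: 15 μL + 500 μL = 515 μL total → factor 515/15 = 34.333
Overall dilution factor = 12 × 15.048 × 20 × 24.231 × 8 × 34.333 = 2.4035 × 10^7
Final = 4.00 mg/mL / 2.4035 × 10^7 = 1.664 × 10^-7 mg/mL = 0.166 ng/mL

0.166 ng/mL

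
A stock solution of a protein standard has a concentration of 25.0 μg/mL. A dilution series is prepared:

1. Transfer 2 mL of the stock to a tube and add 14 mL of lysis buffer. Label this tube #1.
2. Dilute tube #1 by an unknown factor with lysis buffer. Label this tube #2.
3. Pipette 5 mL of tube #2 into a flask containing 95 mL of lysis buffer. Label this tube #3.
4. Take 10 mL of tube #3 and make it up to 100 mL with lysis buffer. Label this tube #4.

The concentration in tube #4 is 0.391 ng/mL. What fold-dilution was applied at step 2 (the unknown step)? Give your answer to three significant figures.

40.0-fold

Step 1: 2 mL + 14 mL = 16 mL total → factor 16/2 = 8
Step 2: unknown factor x
Step 3: 5 mL + 95 mL = 100 mL total → factor 100/5 = 20
Step 4: 10 mL brought to 100 mL → factor 100/10 = 10
Product of known-step factors = 1600
Overall factor = 25.0 μg/mL / (0.391 ng/mL) = 63939
x = 63939 / 1600 = 40.0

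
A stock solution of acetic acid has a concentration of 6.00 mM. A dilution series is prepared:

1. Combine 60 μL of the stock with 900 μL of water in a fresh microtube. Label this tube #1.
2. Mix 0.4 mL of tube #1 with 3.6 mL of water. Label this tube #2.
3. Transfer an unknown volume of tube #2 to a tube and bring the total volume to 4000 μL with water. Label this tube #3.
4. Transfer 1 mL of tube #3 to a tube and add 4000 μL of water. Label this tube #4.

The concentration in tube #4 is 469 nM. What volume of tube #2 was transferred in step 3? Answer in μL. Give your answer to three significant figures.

250 μL

Step 1: 60 μL + 900 μL = 960 μL total → factor 960/60 = 16
Step 2: 0.4 mL + 3.6 mL = 4 mL total → factor 4/0.4 = 10
Step 3: v brought to 4000 μL → factor = 4000 μL/v
Step 4: 1 mL + 4000 μL = 5 mL total → factor 5/1 = 5
Product of known-step factors = 800
Overall factor = 6.00 mM / (469 nM) = 12793
Step-3 factor = 12793 / 800 = 15.991
v = 4000 μL / 15.991 = 250 μL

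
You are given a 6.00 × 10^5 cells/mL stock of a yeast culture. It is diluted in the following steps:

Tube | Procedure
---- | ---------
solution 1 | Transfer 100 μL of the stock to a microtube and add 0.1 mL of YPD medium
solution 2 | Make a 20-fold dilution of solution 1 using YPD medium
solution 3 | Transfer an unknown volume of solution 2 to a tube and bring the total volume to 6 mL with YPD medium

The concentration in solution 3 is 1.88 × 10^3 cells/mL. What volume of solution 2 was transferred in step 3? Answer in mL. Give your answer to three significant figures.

0.752 mL

Step 1: 100 μL + 0.1 mL = 200 μL total → factor 200/100 = 2
Step 2: 20-fold → factor 20
Step 3: v brought to 6 mL → factor = 6 mL/v
Product of known-step factors = 40
Overall factor = 6.00 × 10^5 cells/mL / (1.88 × 10^3 cells/mL) = 319.15
Step-3 factor = 319.15 / 40 = 7.9787
v = 6 mL / 7.9787 = 0.752 mL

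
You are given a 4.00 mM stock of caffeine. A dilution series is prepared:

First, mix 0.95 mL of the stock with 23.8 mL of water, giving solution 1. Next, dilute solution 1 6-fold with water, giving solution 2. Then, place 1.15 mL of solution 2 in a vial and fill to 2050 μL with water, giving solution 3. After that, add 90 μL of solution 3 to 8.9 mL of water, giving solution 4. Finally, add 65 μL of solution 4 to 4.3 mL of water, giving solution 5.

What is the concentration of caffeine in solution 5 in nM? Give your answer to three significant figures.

Step 1: 0.95 mL + 23.8 mL = 24.75 mL total → factor 24.75/0.95 = 26.053
Step 2: 6-fold → factor 6
Step 3: 1.15 mL brought to 2050 μL → factor 2.05/1.15 = 1.7826
Step 4: 90 μL + 8.9 mL = 8990 μL total → factor 8990/90 = 99.889
Step 5: 65 μL + 4.3 mL = 4365 μL total → factor 4365/65 = 67.154
Overall dilution factor = 26.053 × 6 × 1.7826 × 99.889 × 67.154 = 1.8692 × 10^6
Final = 4.00 mM / 1.8692 × 10^6 = 2.140 × 10^-6 mM = 2.14 nM

2.14 nM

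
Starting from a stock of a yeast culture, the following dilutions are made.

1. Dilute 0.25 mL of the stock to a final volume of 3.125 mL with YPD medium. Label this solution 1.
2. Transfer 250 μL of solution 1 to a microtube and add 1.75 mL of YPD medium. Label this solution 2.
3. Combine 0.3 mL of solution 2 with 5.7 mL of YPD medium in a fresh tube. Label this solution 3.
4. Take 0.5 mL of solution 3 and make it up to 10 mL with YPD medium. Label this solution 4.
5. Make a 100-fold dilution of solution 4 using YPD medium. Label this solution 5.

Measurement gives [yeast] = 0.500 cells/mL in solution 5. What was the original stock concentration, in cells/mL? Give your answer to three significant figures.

2.00 × 10^6 cells/mL

Step 1: 0.25 mL brought to 3.125 mL → factor 3.125/0.25 = 12.5
Step 2: 250 μL + 1.75 mL = 2000 μL total → factor 2000/250 = 8
Step 3: 0.3 mL + 5.7 mL = 6 mL total → factor 6/0.3 = 20
Step 4: 0.5 mL brought to 10 mL → factor 10/0.5 = 20
Step 5: 100-fold → factor 100
Overall dilution factor = 12.5 × 8 × 20 × 20 × 100 = 4 × 10^6
Stock = 0.500 cells/mL × 4 × 10^6 = 2.00 × 10^6 cells/mL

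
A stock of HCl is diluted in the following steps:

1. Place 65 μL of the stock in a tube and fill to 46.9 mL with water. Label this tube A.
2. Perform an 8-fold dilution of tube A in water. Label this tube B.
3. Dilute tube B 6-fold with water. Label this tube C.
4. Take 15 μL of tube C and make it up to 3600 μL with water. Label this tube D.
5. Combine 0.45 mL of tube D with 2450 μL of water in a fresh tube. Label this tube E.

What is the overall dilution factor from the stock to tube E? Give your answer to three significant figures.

5.36 × 10^7

Step 1: 65 μL brought to 46.9 mL → factor 46900/65 = 721.54
Step 2: 8-fold → factor 8
Step 3: 6-fold → factor 6
Step 4: 15 μL brought to 3600 μL → factor 3600/15 = 240
Step 5: 0.45 mL + 2450 μL = 2.9 mL total → factor 2.9/0.45 = 6.4444
Overall dilution factor = 721.54 × 8 × 6 × 240 × 6.4444 = 5.3567 × 10^7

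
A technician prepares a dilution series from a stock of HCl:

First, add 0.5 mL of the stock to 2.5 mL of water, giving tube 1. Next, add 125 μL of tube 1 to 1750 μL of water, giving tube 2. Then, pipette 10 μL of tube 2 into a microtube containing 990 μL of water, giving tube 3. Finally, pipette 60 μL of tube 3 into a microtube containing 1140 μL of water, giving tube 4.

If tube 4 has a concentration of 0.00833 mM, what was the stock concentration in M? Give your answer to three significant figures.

Step 1: 0.5 mL + 2.5 mL = 3 mL total → factor 3/0.5 = 6
Step 2: 125 μL + 1750 μL = 1875 μL total → factor 1875/125 = 15
Step 3: 10 μL + 990 μL = 1000 μL total → factor 1000/10 = 100
Step 4: 60 μL + 1140 μL = 1200 μL total → factor 1200/60 = 20
Overall dilution factor = 6 × 15 × 100 × 20 = 1.8 × 10^5
Stock = 0.00833 mM × 1.8 × 10^5 = 1499 mM = 1.50 M

1.50 M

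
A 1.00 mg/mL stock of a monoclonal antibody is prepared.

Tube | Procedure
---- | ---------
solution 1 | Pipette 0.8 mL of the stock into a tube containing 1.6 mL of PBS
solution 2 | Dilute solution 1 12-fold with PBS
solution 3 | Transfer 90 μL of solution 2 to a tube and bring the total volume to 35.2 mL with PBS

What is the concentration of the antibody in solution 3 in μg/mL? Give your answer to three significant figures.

0.0710 μg/mL

Step 1: 0.8 mL + 1.6 mL = 2.4 mL total → factor 2.4/0.8 = 3
Step 2: 12-fold → factor 12
Step 3: 90 μL brought to 35.2 mL → factor 35200/90 = 391.11
Overall dilution factor = 3 × 12 × 391.11 = 14080
Final = 1.00 mg/mL / 14080 = 7.102 × 10^-5 mg/mL = 0.0710 μg/mL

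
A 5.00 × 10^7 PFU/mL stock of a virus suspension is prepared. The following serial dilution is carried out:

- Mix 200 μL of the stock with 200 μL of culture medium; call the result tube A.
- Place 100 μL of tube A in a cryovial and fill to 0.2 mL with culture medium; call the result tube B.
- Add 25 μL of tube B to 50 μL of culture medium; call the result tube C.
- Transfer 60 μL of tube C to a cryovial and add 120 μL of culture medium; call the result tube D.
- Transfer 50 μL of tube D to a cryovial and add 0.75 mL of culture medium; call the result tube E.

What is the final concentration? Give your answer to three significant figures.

Step 1: 200 μL + 200 μL = 400 μL total → factor 400/200 = 2
Step 2: 100 μL brought to 0.2 mL → factor 200/100 = 2
Step 3: 25 μL + 50 μL = 75 μL total → factor 75/25 = 3
Step 4: 60 μL + 120 μL = 180 μL total → factor 180/60 = 3
Step 5: 50 μL + 0.75 mL = 800 μL total → factor 800/50 = 16
Overall dilution factor = 2 × 2 × 3 × 3 × 16 = 576
Final = 5.00 × 10^7 PFU/mL / 576 = 8.68 × 10^4 PFU/mL

8.68 × 10^4 PFU/mL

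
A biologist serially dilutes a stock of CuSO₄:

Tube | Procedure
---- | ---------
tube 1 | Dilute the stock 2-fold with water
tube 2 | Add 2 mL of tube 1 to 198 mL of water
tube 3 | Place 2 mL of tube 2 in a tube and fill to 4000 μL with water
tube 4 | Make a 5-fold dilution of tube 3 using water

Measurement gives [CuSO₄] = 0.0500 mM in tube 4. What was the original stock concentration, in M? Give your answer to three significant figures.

Step 1: 2-fold → factor 2
Step 2: 2 mL + 198 mL = 200 mL total → factor 200/2 = 100
Step 3: 2 mL brought to 4000 μL → factor 4/2 = 2
Step 4: 5-fold → factor 5
Overall dilution factor = 2 × 100 × 2 × 5 = 2000
Stock = 0.0500 mM × 2000 = 100.0 mM = 0.100 M

0.100 M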